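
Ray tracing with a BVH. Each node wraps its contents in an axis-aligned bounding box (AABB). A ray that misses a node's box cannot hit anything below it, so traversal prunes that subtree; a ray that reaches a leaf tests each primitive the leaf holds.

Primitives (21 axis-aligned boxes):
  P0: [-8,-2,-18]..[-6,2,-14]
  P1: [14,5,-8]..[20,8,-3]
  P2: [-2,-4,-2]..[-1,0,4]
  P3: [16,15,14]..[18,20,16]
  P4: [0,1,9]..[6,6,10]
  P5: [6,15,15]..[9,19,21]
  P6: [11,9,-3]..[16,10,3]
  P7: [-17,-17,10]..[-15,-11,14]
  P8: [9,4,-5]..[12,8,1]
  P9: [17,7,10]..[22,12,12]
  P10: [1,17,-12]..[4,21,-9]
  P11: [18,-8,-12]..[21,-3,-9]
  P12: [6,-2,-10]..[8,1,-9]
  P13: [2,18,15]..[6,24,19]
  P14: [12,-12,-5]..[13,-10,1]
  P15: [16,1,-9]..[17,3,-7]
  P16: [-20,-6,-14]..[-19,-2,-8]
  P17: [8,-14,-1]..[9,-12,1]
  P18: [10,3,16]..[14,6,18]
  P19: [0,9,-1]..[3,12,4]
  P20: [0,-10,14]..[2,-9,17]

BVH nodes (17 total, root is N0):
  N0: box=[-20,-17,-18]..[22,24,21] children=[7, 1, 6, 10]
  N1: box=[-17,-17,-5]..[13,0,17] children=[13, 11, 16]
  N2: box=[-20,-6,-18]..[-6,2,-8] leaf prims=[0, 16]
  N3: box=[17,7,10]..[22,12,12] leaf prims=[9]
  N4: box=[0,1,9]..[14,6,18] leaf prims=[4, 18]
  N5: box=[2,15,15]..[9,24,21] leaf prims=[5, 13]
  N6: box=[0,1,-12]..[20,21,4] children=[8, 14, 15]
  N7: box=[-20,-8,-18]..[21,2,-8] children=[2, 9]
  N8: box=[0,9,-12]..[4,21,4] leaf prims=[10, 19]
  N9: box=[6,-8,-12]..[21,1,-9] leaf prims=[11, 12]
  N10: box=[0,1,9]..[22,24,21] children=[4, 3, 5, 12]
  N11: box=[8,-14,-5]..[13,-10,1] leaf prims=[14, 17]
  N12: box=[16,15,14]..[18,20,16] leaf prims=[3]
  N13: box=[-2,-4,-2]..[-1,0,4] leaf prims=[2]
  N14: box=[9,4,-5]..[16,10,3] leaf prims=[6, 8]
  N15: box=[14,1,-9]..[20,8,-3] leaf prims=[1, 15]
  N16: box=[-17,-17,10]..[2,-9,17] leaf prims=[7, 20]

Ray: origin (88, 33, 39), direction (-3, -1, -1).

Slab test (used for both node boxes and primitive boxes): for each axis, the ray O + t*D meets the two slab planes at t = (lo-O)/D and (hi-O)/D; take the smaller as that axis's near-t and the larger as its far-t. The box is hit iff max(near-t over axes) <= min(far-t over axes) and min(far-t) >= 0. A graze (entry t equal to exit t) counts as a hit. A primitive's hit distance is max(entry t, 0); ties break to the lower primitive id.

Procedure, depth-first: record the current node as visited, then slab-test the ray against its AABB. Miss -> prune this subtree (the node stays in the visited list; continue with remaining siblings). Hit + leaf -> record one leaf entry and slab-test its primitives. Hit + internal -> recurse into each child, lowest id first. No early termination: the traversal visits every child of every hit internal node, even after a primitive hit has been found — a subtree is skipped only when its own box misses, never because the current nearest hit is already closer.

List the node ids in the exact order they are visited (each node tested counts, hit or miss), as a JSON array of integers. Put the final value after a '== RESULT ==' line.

Traverse from the root:
N0 x:[22,36] y:[9,50] z:[18,57] -> hit [22,36], descend [1, 6, 7, 10]
  N1 x:[25,35] y:[33,50] z:[22,44] -> hit [33,35], descend [11, 13, 16]
    N11 x:[25,80/3] y:[43,47] z:[38,44] -> miss, prune
    N13 x:[89/3,30] y:[33,37] z:[35,41] -> miss, prune
    N16 x:[86/3,35] y:[42,50] z:[22,29] -> miss, prune
  N6 x:[68/3,88/3] y:[12,32] z:[35,51] -> miss, prune
  N7 x:[67/3,36] y:[31,41] z:[47,57] -> miss, prune
  N10 x:[22,88/3] y:[9,32] z:[18,30] -> hit [22,88/3], descend [3, 4, 5, 12]
    N3 x:[22,71/3] y:[21,26] z:[27,29] -> miss, prune
    N4 x:[74/3,88/3] y:[27,32] z:[21,30] -> hit [27,88/3] leaf, test {P4@t=29, P18(miss)}
    N5 x:[79/3,86/3] y:[9,18] z:[18,24] -> miss, prune
    N12 x:[70/3,24] y:[13,18] z:[23,25] -> miss, prune

Summary -> nodes [0, 1, 11, 13, 16, 6, 7, 10, 3, 4, 5, 12]; box-tests=12; leaf-entries=1; first=P4

== RESULT ==
[0, 1, 11, 13, 16, 6, 7, 10, 3, 4, 5, 12]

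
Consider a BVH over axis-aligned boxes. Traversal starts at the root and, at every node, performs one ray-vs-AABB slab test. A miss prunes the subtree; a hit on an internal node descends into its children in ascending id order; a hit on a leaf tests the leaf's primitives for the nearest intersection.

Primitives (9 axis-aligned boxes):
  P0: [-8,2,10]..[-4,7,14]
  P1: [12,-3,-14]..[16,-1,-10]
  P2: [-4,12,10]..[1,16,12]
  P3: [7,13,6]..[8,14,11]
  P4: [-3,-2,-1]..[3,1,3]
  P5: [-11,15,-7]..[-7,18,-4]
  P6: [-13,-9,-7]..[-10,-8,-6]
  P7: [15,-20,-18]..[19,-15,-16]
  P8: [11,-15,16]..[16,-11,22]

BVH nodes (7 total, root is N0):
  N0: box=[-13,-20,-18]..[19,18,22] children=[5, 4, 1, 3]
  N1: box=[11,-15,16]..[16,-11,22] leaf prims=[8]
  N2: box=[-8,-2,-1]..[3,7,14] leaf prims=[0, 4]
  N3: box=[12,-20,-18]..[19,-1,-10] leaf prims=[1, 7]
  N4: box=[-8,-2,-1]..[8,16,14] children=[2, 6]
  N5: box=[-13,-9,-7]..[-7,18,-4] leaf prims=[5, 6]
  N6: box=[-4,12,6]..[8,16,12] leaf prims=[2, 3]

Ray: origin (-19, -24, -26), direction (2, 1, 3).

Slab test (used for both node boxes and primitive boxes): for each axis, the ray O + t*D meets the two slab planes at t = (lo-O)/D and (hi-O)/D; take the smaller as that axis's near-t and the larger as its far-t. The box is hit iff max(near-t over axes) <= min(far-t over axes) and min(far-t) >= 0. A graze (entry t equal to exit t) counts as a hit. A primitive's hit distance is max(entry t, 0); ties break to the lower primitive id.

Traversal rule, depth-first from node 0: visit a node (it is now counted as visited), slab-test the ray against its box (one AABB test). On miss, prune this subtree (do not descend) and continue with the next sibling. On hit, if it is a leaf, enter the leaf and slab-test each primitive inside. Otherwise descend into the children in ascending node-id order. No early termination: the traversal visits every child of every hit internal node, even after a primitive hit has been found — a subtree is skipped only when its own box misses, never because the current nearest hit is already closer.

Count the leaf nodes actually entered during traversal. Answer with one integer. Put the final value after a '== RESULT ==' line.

Walk:
N0 x:[3,19] y:[4,42] z:[8/3,16] -> hit [4,16], descend [1, 3, 4, 5]
  N1 x:[15,35/2] y:[9,13] z:[14,16] -> miss, prune
  N3 x:[31/2,19] y:[4,23] z:[8/3,16/3] -> miss, prune
  N4 x:[11/2,27/2] y:[22,40] z:[25/3,40/3] -> miss, prune
  N5 x:[3,6] y:[15,42] z:[19/3,22/3] -> miss, prune

Summary -> nodes [0, 1, 3, 4, 5]; box-tests=5; leaf-entries=0; first=miss

== RESULT ==
0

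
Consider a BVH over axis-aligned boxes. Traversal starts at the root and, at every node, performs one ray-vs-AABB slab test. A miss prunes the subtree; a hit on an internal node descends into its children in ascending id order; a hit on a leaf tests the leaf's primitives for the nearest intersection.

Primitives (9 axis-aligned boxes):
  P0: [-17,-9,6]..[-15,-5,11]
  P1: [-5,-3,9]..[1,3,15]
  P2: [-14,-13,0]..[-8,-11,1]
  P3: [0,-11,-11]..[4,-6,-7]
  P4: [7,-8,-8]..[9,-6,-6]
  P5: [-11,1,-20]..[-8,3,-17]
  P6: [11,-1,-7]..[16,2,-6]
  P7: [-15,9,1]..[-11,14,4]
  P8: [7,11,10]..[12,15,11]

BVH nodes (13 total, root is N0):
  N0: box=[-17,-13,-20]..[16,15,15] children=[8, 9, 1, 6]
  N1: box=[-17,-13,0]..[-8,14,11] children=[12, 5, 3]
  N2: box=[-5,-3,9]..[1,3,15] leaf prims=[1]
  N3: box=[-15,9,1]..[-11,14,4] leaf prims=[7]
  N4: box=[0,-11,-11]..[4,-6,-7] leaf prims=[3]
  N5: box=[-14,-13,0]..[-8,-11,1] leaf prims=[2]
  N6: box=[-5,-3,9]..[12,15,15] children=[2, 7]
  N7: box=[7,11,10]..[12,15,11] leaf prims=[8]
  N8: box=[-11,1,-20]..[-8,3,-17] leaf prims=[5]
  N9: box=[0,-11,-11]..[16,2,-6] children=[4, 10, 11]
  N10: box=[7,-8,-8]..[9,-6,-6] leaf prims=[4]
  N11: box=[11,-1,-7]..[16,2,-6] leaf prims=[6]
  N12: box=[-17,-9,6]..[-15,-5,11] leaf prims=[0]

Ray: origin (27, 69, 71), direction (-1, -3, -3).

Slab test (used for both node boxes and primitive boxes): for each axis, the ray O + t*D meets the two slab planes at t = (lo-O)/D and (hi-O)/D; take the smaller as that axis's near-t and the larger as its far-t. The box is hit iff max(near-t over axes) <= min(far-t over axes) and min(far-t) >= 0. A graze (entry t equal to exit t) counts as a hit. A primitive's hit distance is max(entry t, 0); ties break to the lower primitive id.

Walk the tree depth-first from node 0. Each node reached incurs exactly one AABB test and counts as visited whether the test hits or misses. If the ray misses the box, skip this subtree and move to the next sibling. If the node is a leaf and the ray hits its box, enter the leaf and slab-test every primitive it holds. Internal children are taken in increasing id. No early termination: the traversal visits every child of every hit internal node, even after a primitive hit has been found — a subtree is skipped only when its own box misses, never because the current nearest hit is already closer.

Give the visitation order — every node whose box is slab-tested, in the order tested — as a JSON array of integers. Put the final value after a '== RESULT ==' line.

Traverse from the root:
N0 x:[11,44] y:[18,82/3] z:[56/3,91/3] -> hit [56/3,82/3], descend [1, 6, 8, 9]
  N1 x:[35,44] y:[55/3,82/3] z:[20,71/3] -> miss, prune
  N6 x:[15,32] y:[18,24] z:[56/3,62/3] -> hit [56/3,62/3], descend [2, 7]
    N2 x:[26,32] y:[22,24] z:[56/3,62/3] -> miss, prune
    N7 x:[15,20] y:[18,58/3] z:[20,61/3] -> miss, prune
  N8 x:[35,38] y:[22,68/3] z:[88/3,91/3] -> miss, prune
  N9 x:[11,27] y:[67/3,80/3] z:[77/3,82/3] -> hit [77/3,80/3], descend [4, 10, 11]
    N4 x:[23,27] y:[25,80/3] z:[26,82/3] -> hit [26,80/3] leaf, test {P3@t=26}
    N10 x:[18,20] y:[25,77/3] z:[77/3,79/3] -> miss, prune
    N11 x:[11,16] y:[67/3,70/3] z:[77/3,26] -> miss, prune

order=[0, 1, 6, 2, 7, 8, 9, 4, 10, 11]  |boxes|=10  |leaves|=1  hit=P3

== RESULT ==
[0, 1, 6, 2, 7, 8, 9, 4, 10, 11]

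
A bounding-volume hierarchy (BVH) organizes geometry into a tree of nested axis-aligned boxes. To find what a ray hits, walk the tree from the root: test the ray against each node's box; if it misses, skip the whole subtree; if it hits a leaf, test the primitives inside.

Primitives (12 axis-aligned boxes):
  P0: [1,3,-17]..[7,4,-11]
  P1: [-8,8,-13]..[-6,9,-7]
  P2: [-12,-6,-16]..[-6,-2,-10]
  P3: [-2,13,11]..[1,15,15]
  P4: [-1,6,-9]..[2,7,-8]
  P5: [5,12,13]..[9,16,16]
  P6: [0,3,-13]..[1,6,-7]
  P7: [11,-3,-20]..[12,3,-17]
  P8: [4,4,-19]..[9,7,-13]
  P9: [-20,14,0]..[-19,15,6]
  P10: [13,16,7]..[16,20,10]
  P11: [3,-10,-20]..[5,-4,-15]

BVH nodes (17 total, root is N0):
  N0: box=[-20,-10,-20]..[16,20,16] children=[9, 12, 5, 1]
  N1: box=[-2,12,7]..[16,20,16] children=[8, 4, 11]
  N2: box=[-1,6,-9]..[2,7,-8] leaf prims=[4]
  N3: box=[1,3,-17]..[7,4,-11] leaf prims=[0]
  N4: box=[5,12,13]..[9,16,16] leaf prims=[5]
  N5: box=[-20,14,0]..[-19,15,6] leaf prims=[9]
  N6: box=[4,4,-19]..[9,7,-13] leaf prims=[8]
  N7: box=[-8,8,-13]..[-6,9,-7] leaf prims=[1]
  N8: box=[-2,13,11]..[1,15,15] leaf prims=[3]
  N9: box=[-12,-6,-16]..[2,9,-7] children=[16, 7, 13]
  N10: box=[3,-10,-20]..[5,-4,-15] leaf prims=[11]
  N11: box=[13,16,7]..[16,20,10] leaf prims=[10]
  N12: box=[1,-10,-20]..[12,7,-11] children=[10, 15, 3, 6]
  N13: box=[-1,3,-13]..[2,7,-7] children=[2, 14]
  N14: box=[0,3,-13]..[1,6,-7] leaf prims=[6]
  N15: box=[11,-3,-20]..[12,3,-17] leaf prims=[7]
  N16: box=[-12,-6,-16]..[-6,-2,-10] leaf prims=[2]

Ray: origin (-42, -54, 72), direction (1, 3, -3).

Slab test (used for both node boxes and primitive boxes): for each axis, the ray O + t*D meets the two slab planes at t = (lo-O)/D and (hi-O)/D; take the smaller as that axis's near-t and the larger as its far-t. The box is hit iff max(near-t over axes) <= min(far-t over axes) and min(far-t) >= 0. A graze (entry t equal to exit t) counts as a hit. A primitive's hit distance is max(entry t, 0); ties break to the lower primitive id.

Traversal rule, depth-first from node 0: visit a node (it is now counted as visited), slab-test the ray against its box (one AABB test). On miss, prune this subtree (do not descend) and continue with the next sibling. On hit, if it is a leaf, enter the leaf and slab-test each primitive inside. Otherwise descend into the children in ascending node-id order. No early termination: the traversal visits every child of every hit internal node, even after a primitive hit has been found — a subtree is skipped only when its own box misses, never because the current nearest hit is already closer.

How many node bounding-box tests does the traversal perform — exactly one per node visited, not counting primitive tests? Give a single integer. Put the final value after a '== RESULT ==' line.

Traverse from the root:
N0 x:[22,58] y:[44/3,74/3] z:[56/3,92/3] -> hit [22,74/3], descend [1, 5, 9, 12]
  N1 x:[40,58] y:[22,74/3] z:[56/3,65/3] -> miss, prune
  N5 x:[22,23] y:[68/3,23] z:[22,24] -> hit [68/3,23] leaf, test {P9@t=68/3}
  N9 x:[30,44] y:[16,21] z:[79/3,88/3] -> miss, prune
  N12 x:[43,54] y:[44/3,61/3] z:[83/3,92/3] -> miss, prune

Summary -> nodes [0, 1, 5, 9, 12]; box-tests=5; leaf-entries=1; first=P9

== RESULT ==
5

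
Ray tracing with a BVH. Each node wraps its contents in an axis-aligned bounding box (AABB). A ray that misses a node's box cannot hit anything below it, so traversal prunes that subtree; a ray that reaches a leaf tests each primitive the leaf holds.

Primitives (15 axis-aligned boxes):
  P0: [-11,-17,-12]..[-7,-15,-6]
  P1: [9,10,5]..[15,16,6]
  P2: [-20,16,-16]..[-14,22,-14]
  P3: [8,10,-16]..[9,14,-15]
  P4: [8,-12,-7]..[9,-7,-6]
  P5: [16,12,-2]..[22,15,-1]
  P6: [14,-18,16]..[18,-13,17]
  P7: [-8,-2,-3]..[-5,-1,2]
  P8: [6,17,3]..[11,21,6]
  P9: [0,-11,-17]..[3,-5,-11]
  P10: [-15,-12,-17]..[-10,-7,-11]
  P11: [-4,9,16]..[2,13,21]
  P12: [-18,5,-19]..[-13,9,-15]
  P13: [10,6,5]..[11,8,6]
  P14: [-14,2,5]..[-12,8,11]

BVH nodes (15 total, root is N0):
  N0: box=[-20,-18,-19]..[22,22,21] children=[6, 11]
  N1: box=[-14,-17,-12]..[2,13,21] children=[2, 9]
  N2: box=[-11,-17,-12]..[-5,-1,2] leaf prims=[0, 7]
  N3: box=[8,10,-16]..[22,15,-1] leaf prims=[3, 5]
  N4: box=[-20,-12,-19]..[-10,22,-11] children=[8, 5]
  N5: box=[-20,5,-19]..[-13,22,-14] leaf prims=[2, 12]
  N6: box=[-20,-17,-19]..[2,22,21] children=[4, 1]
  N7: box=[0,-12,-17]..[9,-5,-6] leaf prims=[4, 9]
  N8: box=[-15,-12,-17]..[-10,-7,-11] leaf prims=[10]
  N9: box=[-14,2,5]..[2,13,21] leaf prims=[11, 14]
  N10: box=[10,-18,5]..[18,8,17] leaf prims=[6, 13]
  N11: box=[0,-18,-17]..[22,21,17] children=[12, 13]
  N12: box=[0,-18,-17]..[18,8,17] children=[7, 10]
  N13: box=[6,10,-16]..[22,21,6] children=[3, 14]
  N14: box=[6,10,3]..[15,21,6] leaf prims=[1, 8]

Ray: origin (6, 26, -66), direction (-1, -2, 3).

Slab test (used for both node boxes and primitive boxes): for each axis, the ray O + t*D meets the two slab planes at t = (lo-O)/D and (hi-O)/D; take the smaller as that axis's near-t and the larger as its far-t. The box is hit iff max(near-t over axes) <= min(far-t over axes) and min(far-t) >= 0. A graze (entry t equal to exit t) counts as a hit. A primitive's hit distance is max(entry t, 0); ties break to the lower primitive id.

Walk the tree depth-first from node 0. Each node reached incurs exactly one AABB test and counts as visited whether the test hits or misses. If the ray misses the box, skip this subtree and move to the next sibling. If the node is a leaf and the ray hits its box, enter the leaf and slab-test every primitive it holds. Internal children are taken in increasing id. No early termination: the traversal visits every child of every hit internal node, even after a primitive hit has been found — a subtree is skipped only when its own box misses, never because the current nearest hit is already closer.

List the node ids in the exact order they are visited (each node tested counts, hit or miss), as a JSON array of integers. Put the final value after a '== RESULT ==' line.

Trace the traversal:
N0 x:[-16,26] y:[2,22] z:[47/3,29] -> hit [47/3,22], descend [6, 11]
  N6 x:[4,26] y:[2,43/2] z:[47/3,29] -> hit [47/3,43/2], descend [1, 4]
    N1 x:[4,20] y:[13/2,43/2] z:[18,29] -> hit [18,20], descend [2, 9]
      N2 x:[11,17] y:[27/2,43/2] z:[18,68/3] -> miss, prune
      N9 x:[4,20] y:[13/2,12] z:[71/3,29] -> miss, prune
    N4 x:[16,26] y:[2,19] z:[47/3,55/3] -> hit [16,55/3], descend [5, 8]
      N5 x:[19,26] y:[2,21/2] z:[47/3,52/3] -> miss, prune
      N8 x:[16,21] y:[33/2,19] z:[49/3,55/3] -> hit [33/2,55/3] leaf, test {P10@t=33/2}
  N11 x:[-16,6] y:[5/2,22] z:[49/3,83/3] -> miss, prune

Visited [0, 6, 1, 2, 9, 4, 5, 8, 11]. Tests: 9 box, 1 leaf. Nearest: P10.

== RESULT ==
[0, 6, 1, 2, 9, 4, 5, 8, 11]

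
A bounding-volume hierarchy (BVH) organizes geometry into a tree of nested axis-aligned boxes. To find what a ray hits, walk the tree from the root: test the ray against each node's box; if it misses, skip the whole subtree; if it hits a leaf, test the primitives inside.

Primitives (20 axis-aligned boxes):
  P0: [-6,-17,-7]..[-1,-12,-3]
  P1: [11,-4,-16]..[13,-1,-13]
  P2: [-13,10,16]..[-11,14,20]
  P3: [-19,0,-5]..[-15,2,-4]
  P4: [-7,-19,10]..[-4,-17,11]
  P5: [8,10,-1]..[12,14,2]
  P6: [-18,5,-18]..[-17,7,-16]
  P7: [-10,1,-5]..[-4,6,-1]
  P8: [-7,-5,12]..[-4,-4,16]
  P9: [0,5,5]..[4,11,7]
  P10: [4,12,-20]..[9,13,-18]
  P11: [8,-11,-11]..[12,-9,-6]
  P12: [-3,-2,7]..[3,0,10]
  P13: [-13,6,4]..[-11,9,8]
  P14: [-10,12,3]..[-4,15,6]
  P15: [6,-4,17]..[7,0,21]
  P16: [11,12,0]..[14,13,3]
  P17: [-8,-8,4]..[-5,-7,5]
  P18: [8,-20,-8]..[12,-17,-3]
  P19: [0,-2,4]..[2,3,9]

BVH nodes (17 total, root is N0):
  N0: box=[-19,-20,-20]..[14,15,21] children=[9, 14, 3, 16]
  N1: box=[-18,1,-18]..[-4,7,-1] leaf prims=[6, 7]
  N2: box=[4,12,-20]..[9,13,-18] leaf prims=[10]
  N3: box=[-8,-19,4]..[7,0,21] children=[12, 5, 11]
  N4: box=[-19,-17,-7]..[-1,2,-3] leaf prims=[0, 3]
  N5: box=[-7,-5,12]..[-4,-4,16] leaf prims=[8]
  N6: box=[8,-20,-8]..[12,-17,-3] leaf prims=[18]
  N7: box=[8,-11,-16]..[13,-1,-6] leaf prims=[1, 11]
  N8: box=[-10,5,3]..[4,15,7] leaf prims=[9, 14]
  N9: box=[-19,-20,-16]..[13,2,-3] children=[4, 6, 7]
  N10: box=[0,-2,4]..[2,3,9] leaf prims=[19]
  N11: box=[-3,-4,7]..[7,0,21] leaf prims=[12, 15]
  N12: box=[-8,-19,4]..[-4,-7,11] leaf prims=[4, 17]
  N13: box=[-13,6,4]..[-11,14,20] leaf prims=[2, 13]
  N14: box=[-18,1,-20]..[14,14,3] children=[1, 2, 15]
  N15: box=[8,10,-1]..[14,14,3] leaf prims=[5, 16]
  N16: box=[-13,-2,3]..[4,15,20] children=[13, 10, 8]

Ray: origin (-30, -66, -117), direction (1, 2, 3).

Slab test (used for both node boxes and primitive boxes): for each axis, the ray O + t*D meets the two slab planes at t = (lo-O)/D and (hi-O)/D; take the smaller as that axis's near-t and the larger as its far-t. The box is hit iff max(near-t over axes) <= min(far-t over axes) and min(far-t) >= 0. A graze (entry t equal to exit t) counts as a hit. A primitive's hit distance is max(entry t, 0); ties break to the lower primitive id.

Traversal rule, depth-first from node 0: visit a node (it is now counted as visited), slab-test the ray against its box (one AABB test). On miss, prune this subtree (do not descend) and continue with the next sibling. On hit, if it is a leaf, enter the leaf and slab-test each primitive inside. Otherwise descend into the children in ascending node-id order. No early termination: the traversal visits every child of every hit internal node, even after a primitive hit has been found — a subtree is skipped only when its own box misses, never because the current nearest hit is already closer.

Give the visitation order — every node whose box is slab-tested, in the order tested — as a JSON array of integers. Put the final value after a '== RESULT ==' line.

Traverse from the root:
N0 x:[11,44] y:[23,81/2] z:[97/3,46] -> hit [97/3,81/2], descend [3, 9, 14, 16]
  N3 x:[22,37] y:[47/2,33] z:[121/3,46] -> miss, prune
  N9 x:[11,43] y:[23,34] z:[101/3,38] -> hit [101/3,34], descend [4, 6, 7]
    N4 x:[11,29] y:[49/2,34] z:[110/3,38] -> miss, prune
    N6 x:[38,42] y:[23,49/2] z:[109/3,38] -> miss, prune
    N7 x:[38,43] y:[55/2,65/2] z:[101/3,37] -> miss, prune
  N14 x:[12,44] y:[67/2,40] z:[97/3,40] -> hit [67/2,40], descend [1, 2, 15]
    N1 x:[12,26] y:[67/2,73/2] z:[33,116/3] -> miss, prune
    N2 x:[34,39] y:[39,79/2] z:[97/3,33] -> miss, prune
    N15 x:[38,44] y:[38,40] z:[116/3,40] -> hit [116/3,40] leaf, test {P5@t=116/3, P16(miss)}
  N16 x:[17,34] y:[32,81/2] z:[40,137/3] -> miss, prune

Visited [0, 3, 9, 4, 6, 7, 14, 1, 2, 15, 16]. Tests: 11 box, 1 leaf. Nearest: P5.

== RESULT ==
[0, 3, 9, 4, 6, 7, 14, 1, 2, 15, 16]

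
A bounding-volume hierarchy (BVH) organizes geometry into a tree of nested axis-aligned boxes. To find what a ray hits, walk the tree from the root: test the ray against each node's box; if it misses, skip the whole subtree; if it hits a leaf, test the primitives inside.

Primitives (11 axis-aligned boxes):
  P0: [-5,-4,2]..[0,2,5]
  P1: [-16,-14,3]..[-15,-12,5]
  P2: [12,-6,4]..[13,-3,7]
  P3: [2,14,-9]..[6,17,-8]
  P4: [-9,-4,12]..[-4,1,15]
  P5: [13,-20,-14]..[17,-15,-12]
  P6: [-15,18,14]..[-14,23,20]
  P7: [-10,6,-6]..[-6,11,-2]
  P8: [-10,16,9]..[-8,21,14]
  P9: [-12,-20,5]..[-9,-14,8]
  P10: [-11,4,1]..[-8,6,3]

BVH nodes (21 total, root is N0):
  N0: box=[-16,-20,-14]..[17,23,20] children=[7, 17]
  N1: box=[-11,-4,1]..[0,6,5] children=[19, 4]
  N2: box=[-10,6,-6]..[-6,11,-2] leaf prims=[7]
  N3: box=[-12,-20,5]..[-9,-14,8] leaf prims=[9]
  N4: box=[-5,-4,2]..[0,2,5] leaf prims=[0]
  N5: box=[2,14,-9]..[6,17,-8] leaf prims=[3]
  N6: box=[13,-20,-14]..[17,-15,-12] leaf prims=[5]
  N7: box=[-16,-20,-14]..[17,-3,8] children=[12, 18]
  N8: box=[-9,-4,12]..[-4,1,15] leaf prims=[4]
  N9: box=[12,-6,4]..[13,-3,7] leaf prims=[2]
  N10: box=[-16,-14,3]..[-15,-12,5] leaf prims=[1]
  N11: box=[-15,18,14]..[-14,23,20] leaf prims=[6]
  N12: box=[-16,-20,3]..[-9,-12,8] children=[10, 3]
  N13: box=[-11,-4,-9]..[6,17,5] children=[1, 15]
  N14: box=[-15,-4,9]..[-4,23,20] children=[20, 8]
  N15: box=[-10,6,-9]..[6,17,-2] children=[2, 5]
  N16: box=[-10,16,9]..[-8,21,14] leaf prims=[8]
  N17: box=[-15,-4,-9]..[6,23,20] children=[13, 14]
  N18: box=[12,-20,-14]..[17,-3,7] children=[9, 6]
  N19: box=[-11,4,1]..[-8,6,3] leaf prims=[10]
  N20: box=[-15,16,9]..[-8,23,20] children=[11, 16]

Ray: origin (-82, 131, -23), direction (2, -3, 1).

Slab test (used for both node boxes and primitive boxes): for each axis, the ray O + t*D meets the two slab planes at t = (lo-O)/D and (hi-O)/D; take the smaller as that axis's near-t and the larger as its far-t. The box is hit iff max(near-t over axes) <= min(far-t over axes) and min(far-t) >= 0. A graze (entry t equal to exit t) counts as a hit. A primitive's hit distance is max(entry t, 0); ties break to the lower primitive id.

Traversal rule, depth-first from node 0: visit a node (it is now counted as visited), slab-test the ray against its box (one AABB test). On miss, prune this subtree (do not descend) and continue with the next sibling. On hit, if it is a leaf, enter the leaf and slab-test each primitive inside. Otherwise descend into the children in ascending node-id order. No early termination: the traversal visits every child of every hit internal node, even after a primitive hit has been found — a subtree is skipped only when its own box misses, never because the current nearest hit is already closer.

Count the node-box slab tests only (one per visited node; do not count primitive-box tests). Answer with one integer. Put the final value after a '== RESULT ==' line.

Traverse from the root:
N0 x:[33,99/2] y:[36,151/3] z:[9,43] -> hit [36,43], descend [7, 17]
  N7 x:[33,99/2] y:[134/3,151/3] z:[9,31] -> miss, prune
  N17 x:[67/2,44] y:[36,45] z:[14,43] -> hit [36,43], descend [13, 14]
    N13 x:[71/2,44] y:[38,45] z:[14,28] -> miss, prune
    N14 x:[67/2,39] y:[36,45] z:[32,43] -> hit [36,39], descend [8, 20]
      N8 x:[73/2,39] y:[130/3,45] z:[35,38] -> miss, prune
      N20 x:[67/2,37] y:[36,115/3] z:[32,43] -> hit [36,37], descend [11, 16]
        N11 x:[67/2,34] y:[36,113/3] z:[37,43] -> miss, prune
        N16 x:[36,37] y:[110/3,115/3] z:[32,37] -> hit [110/3,37] leaf, test {P8@t=110/3}

Summary -> nodes [0, 7, 17, 13, 14, 8, 20, 11, 16]; box-tests=9; leaf-entries=1; first=P8

== RESULT ==
9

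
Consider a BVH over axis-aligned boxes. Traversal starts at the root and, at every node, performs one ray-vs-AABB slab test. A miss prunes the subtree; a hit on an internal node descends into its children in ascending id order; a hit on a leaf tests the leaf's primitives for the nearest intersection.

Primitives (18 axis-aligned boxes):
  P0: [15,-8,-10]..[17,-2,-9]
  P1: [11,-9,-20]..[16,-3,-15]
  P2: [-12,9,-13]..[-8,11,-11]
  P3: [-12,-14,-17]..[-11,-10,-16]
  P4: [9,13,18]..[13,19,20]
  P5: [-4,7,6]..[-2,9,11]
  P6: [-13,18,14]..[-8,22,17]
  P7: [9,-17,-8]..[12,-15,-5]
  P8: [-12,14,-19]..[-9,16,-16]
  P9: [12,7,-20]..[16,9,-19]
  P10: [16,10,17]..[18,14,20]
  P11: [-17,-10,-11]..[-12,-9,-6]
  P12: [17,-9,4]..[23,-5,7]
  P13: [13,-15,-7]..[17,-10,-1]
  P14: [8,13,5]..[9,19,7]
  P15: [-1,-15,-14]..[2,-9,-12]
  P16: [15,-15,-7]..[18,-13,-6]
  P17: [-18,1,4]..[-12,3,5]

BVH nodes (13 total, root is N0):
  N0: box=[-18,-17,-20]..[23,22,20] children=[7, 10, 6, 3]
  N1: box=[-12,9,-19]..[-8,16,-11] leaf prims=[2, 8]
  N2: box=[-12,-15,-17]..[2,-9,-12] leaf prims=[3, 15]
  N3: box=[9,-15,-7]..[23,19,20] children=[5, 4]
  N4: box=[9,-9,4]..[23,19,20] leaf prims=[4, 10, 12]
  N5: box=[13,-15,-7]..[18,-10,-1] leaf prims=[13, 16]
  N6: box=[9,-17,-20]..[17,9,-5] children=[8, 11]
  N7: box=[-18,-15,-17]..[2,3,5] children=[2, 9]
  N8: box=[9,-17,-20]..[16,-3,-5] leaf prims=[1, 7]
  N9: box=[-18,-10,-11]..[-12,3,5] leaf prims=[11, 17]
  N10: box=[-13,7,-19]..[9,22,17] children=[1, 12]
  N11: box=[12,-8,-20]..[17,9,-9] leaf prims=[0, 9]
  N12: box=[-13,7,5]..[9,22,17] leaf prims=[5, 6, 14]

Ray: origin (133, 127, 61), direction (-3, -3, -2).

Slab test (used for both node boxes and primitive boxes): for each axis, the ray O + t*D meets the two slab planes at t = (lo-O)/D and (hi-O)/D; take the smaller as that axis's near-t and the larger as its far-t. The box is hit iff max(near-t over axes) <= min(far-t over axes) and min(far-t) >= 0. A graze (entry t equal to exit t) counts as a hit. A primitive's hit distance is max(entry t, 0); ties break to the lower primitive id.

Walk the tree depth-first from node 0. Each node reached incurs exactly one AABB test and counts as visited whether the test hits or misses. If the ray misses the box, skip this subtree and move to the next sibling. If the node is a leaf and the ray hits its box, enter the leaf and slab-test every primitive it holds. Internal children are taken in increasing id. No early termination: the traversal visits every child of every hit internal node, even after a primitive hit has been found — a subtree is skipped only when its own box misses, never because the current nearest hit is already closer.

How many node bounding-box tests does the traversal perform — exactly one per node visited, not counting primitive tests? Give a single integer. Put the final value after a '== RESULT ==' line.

Walk:
N0 x:[110/3,151/3] y:[35,48] z:[41/2,81/2] -> hit [110/3,81/2], descend [3, 6, 7, 10]
  N3 x:[110/3,124/3] y:[36,142/3] z:[41/2,34] -> miss, prune
  N6 x:[116/3,124/3] y:[118/3,48] z:[33,81/2] -> hit [118/3,81/2], descend [8, 11]
    N8 x:[39,124/3] y:[130/3,48] z:[33,81/2] -> miss, prune
    N11 x:[116/3,121/3] y:[118/3,45] z:[35,81/2] -> hit [118/3,121/3] leaf, test {P0(miss), P9@t=40}
  N7 x:[131/3,151/3] y:[124/3,142/3] z:[28,39] -> miss, prune
  N10 x:[124/3,146/3] y:[35,40] z:[22,40] -> miss, prune

Summary -> nodes [0, 3, 6, 8, 11, 7, 10]; box-tests=7; leaf-entries=1; first=P9

== RESULT ==
7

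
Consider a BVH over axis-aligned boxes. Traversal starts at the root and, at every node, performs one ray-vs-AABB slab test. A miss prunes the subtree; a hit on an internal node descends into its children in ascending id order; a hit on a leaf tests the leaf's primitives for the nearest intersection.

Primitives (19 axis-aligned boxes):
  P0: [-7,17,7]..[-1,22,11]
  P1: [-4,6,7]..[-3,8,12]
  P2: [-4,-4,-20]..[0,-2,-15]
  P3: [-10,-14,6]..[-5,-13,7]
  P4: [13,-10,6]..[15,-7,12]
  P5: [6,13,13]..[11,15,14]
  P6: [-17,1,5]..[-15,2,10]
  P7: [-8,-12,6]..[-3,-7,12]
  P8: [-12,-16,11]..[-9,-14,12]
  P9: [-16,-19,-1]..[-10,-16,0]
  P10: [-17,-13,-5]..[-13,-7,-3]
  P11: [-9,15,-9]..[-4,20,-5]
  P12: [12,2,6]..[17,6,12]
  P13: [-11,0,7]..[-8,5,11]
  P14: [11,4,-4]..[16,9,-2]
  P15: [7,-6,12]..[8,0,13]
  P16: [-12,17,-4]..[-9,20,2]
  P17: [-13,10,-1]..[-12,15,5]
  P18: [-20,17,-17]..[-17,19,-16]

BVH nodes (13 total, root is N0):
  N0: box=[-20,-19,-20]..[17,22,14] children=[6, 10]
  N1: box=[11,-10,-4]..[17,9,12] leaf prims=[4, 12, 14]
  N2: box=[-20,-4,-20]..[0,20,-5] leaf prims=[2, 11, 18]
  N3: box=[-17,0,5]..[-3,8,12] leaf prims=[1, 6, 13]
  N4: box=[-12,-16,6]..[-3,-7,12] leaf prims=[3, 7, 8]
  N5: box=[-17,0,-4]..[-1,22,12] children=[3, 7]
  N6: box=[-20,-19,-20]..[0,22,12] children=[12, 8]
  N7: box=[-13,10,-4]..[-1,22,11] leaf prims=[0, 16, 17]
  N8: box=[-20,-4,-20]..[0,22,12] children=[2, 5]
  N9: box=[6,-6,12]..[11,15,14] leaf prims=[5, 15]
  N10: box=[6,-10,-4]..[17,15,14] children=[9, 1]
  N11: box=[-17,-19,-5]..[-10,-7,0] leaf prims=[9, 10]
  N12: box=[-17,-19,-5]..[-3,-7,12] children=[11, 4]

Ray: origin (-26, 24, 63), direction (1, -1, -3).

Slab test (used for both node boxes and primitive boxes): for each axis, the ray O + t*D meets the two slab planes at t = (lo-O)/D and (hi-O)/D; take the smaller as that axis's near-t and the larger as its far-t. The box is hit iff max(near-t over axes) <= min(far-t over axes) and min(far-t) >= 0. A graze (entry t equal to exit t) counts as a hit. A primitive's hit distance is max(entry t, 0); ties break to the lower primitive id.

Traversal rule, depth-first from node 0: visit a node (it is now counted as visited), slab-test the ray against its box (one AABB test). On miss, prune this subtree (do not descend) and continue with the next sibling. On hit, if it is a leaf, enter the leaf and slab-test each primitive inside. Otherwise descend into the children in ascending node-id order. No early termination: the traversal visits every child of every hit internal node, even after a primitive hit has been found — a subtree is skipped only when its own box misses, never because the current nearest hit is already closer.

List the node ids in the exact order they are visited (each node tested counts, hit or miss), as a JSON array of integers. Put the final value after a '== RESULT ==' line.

Walk:
N0 x:[6,43] y:[2,43] z:[49/3,83/3] -> hit [49/3,83/3], descend [6, 10]
  N6 x:[6,26] y:[2,43] z:[17,83/3] -> hit [17,26], descend [8, 12]
    N8 x:[6,26] y:[2,28] z:[17,83/3] -> hit [17,26], descend [2, 5]
      N2 x:[6,26] y:[4,28] z:[68/3,83/3] -> hit [68/3,26] leaf, test {P2@t=26, P11(miss), P18(miss)}
      N5 x:[9,25] y:[2,24] z:[17,67/3] -> hit [17,67/3], descend [3, 7]
        N3 x:[9,23] y:[16,24] z:[17,58/3] -> hit [17,58/3] leaf, test {P1(miss), P6(miss), P13(miss)}
        N7 x:[13,25] y:[2,14] z:[52/3,67/3] -> miss, prune
    N12 x:[9,23] y:[31,43] z:[17,68/3] -> miss, prune
  N10 x:[32,43] y:[9,34] z:[49/3,67/3] -> miss, prune

order=[0, 6, 8, 2, 5, 3, 7, 12, 10]  |boxes|=9  |leaves|=2  hit=P2

== RESULT ==
[0, 6, 8, 2, 5, 3, 7, 12, 10]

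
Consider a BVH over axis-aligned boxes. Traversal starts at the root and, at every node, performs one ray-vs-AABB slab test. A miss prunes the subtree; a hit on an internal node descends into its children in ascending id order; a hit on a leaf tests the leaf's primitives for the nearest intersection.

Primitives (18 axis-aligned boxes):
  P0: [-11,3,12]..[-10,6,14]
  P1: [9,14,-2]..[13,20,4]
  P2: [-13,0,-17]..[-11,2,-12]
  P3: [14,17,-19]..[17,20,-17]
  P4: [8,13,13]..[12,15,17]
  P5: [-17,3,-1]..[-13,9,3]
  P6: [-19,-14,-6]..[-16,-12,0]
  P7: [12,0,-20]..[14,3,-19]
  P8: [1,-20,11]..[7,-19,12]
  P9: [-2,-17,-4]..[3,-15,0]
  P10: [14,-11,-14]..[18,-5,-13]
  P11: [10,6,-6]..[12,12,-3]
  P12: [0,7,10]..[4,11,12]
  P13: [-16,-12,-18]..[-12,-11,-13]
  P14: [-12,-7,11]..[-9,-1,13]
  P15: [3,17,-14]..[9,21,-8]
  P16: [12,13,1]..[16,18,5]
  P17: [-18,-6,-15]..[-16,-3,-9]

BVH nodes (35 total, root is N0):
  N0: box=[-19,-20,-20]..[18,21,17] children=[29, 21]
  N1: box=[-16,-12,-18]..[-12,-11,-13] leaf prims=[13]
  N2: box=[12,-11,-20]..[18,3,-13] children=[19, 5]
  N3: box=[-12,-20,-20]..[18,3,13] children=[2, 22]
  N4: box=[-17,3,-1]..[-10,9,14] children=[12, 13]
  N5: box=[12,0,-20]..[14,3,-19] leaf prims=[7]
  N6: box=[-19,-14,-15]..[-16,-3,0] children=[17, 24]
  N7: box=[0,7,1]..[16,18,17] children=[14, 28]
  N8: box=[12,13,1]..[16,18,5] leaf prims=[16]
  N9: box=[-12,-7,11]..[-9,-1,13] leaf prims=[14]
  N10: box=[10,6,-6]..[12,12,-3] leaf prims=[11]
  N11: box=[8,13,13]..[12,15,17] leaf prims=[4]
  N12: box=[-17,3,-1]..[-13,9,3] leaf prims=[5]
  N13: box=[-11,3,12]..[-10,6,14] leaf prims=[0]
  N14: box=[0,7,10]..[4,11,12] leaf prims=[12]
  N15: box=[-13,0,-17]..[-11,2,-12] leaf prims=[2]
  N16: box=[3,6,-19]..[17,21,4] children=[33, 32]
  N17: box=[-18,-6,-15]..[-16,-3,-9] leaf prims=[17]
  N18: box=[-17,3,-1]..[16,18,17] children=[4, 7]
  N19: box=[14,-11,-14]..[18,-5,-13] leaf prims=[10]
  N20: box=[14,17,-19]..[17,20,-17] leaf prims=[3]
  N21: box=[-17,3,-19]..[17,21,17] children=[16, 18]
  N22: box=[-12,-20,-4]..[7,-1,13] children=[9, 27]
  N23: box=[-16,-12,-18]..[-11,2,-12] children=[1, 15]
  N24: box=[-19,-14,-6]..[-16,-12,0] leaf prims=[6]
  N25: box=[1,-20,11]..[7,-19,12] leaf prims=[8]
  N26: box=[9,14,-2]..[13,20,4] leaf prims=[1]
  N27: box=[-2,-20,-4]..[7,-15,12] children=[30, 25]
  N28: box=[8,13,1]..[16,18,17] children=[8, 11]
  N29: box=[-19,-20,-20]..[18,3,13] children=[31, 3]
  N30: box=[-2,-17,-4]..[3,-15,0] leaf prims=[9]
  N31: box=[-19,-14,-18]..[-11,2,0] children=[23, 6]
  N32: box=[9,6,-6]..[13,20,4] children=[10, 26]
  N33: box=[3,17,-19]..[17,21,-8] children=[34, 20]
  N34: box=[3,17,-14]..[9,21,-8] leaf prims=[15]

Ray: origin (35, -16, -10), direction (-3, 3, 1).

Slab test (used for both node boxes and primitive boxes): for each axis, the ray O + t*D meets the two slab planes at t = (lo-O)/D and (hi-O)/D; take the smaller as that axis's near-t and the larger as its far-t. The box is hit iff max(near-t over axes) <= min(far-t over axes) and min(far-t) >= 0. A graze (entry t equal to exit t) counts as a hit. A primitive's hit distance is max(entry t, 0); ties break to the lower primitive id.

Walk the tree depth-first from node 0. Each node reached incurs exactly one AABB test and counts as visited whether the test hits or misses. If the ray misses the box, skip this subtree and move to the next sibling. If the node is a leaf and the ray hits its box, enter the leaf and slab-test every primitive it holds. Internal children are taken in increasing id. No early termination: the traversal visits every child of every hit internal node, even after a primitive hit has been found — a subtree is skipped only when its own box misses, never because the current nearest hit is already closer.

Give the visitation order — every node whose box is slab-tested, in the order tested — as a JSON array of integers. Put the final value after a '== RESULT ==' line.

Traverse from the root:
N0 x:[17/3,18] y:[-4/3,37/3] z:[-10,27] -> hit [17/3,37/3], descend [21, 29]
  N21 x:[6,52/3] y:[19/3,37/3] z:[-9,27] -> hit [19/3,37/3], descend [16, 18]
    N16 x:[6,32/3] y:[22/3,37/3] z:[-9,14] -> hit [22/3,32/3], descend [32, 33]
      N32 x:[22/3,26/3] y:[22/3,12] z:[4,14] -> hit [22/3,26/3], descend [10, 26]
        N10 x:[23/3,25/3] y:[22/3,28/3] z:[4,7] -> miss, prune
        N26 x:[22/3,26/3] y:[10,12] z:[8,14] -> miss, prune
      N33 x:[6,32/3] y:[11,37/3] z:[-9,2] -> miss, prune
    N18 x:[19/3,52/3] y:[19/3,34/3] z:[9,27] -> hit [9,34/3], descend [4, 7]
      N4 x:[15,52/3] y:[19/3,25/3] z:[9,24] -> miss, prune
      N7 x:[19/3,35/3] y:[23/3,34/3] z:[11,27] -> hit [11,34/3], descend [14, 28]
        N14 x:[31/3,35/3] y:[23/3,9] z:[20,22] -> miss, prune
        N28 x:[19/3,9] y:[29/3,34/3] z:[11,27] -> miss, prune
  N29 x:[17/3,18] y:[-4/3,19/3] z:[-10,23] -> hit [17/3,19/3], descend [3, 31]
    N3 x:[17/3,47/3] y:[-4/3,19/3] z:[-10,23] -> hit [17/3,19/3], descend [2, 22]
      N2 x:[17/3,23/3] y:[5/3,19/3] z:[-10,-3] -> miss, prune
      N22 x:[28/3,47/3] y:[-4/3,5] z:[6,23] -> miss, prune
    N31 x:[46/3,18] y:[2/3,6] z:[-8,10] -> miss, prune

17 AABB tests over nodes [0, 21, 16, 32, 10, 26, 33, 18, 4, 7, 14, 28, 29, 3, 2, 22, 31]; 0 leaves entered; closest miss.

== RESULT ==
[0, 21, 16, 32, 10, 26, 33, 18, 4, 7, 14, 28, 29, 3, 2, 22, 31]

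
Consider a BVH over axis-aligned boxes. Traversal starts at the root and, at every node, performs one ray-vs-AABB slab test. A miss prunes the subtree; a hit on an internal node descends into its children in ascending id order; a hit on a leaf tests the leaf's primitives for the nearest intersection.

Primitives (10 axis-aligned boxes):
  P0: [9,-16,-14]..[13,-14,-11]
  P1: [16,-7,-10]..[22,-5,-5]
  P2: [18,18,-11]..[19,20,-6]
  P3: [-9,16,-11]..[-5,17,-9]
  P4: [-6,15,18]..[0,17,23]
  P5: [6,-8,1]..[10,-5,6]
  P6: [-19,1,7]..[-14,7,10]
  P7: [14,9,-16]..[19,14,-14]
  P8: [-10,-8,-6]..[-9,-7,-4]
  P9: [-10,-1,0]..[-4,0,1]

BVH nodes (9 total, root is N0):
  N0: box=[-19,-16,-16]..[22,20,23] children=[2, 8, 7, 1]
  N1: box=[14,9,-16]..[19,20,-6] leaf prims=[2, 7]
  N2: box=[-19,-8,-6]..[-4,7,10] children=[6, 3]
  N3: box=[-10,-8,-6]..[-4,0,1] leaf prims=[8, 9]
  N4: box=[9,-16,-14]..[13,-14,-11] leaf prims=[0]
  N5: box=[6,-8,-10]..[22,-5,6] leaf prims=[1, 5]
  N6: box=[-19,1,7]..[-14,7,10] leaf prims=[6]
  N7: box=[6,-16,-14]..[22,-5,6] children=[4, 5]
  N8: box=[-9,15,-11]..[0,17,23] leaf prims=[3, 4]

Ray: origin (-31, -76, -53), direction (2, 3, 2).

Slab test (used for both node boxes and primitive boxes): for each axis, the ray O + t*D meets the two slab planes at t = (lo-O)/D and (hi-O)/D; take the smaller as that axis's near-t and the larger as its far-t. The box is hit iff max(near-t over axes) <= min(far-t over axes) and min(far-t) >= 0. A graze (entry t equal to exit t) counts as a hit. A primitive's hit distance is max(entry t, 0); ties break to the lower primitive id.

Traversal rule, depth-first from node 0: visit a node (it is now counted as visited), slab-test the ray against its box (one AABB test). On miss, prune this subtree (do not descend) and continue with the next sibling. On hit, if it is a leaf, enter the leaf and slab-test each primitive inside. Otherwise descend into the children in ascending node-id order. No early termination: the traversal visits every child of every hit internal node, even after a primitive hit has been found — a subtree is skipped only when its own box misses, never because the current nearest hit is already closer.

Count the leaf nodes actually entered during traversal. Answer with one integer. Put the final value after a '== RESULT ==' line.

Walk:
N0 x:[6,53/2] y:[20,32] z:[37/2,38] -> hit [20,53/2], descend [1, 2, 7, 8]
  N1 x:[45/2,25] y:[85/3,32] z:[37/2,47/2] -> miss, prune
  N2 x:[6,27/2] y:[68/3,83/3] z:[47/2,63/2] -> miss, prune
  N7 x:[37/2,53/2] y:[20,71/3] z:[39/2,59/2] -> hit [20,71/3], descend [4, 5]
    N4 x:[20,22] y:[20,62/3] z:[39/2,21] -> hit [20,62/3] leaf, test {P0@t=20}
    N5 x:[37/2,53/2] y:[68/3,71/3] z:[43/2,59/2] -> hit [68/3,71/3] leaf, test {P1@t=47/2, P5(miss)}
  N8 x:[11,31/2] y:[91/3,31] z:[21,38] -> miss, prune

7 AABB tests over nodes [0, 1, 2, 7, 4, 5, 8]; 2 leaves entered; closest P0.

== RESULT ==
2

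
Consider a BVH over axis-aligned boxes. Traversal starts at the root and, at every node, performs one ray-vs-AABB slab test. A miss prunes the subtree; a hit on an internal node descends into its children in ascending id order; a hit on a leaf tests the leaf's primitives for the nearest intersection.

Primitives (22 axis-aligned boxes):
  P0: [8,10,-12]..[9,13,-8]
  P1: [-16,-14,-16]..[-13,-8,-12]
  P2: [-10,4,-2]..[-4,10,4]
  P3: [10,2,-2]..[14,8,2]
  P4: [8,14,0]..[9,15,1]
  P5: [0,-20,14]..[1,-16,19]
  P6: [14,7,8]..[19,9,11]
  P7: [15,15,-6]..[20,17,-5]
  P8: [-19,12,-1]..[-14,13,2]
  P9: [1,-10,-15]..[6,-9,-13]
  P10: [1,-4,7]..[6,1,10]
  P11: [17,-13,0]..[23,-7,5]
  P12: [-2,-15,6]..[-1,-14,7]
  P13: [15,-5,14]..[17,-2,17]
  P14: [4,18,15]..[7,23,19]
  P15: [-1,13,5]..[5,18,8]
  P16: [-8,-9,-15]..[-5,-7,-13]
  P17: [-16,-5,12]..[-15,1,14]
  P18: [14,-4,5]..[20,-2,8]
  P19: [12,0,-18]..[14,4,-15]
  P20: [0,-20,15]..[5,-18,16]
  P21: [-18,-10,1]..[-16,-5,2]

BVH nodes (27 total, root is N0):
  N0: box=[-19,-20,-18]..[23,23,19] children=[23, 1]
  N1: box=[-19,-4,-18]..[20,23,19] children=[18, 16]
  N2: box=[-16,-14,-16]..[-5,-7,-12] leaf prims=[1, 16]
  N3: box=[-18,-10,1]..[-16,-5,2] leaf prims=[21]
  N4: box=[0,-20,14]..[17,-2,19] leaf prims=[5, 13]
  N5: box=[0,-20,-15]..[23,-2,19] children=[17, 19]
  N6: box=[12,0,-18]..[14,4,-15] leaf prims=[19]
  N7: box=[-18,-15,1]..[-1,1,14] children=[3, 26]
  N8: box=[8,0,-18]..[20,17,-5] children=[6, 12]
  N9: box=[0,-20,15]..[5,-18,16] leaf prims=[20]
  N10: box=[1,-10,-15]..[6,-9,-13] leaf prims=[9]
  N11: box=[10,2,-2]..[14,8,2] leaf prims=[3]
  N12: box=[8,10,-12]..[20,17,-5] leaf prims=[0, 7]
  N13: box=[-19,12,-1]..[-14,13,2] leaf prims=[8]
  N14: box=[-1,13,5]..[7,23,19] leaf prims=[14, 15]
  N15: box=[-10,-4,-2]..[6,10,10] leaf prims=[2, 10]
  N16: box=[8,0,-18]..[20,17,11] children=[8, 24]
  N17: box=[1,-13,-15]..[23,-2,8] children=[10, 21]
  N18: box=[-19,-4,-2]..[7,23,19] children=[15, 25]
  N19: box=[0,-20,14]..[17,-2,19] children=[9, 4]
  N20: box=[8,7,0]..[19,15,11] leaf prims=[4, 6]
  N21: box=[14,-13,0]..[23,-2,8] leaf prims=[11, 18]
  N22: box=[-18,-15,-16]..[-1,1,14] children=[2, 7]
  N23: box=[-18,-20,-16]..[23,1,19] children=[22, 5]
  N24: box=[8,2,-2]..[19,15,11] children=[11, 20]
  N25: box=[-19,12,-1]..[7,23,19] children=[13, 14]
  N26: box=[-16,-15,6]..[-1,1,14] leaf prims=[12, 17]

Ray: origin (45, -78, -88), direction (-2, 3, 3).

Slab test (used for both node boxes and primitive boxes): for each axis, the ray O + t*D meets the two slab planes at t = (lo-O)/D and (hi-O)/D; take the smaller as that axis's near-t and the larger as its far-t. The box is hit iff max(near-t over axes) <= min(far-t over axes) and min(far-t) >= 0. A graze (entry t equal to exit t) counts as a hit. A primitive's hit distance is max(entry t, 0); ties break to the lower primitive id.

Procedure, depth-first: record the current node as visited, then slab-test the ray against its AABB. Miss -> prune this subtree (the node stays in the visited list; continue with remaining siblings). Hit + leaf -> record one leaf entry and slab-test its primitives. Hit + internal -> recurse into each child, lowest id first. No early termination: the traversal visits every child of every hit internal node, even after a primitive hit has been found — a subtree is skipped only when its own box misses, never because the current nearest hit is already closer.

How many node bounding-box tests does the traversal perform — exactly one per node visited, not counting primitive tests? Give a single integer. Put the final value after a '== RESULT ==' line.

Trace the traversal:
N0 x:[11,32] y:[58/3,101/3] z:[70/3,107/3] -> hit [70/3,32], descend [1, 23]
  N1 x:[25/2,32] y:[74/3,101/3] z:[70/3,107/3] -> hit [74/3,32], descend [16, 18]
    N16 x:[25/2,37/2] y:[26,95/3] z:[70/3,33] -> miss, prune
    N18 x:[19,32] y:[74/3,101/3] z:[86/3,107/3] -> hit [86/3,32], descend [15, 25]
      N15 x:[39/2,55/2] y:[74/3,88/3] z:[86/3,98/3] -> miss, prune
      N25 x:[19,32] y:[30,101/3] z:[29,107/3] -> hit [30,32], descend [13, 14]
        N13 x:[59/2,32] y:[30,91/3] z:[29,30] -> hit [30,30] leaf, test {P8@t=30}
        N14 x:[19,23] y:[91/3,101/3] z:[31,107/3] -> miss, prune
  N23 x:[11,63/2] y:[58/3,79/3] z:[24,107/3] -> hit [24,79/3], descend [5, 22]
    N5 x:[11,45/2] y:[58/3,76/3] z:[73/3,107/3] -> miss, prune
    N22 x:[23,63/2] y:[21,79/3] z:[24,34] -> hit [24,79/3], descend [2, 7]
      N2 x:[25,61/2] y:[64/3,71/3] z:[24,76/3] -> miss, prune
      N7 x:[23,63/2] y:[21,79/3] z:[89/3,34] -> miss, prune

13 AABB tests over nodes [0, 1, 16, 18, 15, 25, 13, 14, 23, 5, 22, 2, 7]; 1 leaf entered; closest P8.

== RESULT ==
13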